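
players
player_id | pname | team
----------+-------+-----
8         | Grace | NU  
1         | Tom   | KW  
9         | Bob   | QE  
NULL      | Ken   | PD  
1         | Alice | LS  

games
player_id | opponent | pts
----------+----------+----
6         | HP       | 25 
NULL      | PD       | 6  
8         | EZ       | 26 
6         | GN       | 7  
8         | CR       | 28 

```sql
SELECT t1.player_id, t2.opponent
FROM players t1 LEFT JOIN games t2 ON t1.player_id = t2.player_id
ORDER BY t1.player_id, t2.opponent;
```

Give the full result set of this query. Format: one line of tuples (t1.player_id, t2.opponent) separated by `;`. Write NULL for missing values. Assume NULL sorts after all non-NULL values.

(1, NULL); (1, NULL); (8, CR); (8, EZ); (9, NULL); (NULL, NULL)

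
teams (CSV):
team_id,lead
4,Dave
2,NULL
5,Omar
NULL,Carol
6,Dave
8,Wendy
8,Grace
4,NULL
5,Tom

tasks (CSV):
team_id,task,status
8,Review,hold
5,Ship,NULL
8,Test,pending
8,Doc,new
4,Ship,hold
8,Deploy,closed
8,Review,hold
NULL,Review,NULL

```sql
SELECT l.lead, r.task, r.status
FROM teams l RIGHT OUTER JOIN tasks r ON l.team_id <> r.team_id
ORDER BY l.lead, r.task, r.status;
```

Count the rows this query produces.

RIGHT JOIN keeps every row from `tasks`; unmatched rows get NULL for `teams`'s columns.
Matching on l.team_id <> r.team_id. A NULL in a compared column never satisfies the condition.
- l (team_id=4) pairs with 6 row(s) of r.
- l (team_id=2) pairs with 7 row(s) of r.
- l (team_id=5) pairs with 6 row(s) of r.
- l (team_id=NULL) has no partner in r.
- l (team_id=6) pairs with 7 row(s) of r.
- l (team_id=8) pairs with 2 row(s) of r.
- l (team_id=8) pairs with 2 row(s) of r.
- l (team_id=4) pairs with 6 row(s) of r.
- l (team_id=5) pairs with 6 row(s) of r.
- 1 row(s) from r found no l partner → padded with NULL.
Total: 42 matched + 1 padded = 43 rows.

43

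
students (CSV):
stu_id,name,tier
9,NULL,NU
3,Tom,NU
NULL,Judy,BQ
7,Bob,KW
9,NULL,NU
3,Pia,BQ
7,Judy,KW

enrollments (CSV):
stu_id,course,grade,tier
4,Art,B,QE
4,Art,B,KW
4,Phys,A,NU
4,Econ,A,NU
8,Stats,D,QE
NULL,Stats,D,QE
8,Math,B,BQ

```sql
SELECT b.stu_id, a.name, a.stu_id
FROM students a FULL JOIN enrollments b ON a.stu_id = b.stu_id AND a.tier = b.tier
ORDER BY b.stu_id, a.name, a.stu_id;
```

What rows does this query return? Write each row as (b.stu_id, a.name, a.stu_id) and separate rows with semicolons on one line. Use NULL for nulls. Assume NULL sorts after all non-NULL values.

(4, NULL, NULL); (4, NULL, NULL); (4, NULL, NULL); (4, NULL, NULL); (8, NULL, NULL); (8, NULL, NULL); (NULL, Bob, 7); (NULL, Judy, 7); (NULL, Judy, NULL); (NULL, Pia, 3); (NULL, Tom, 3); (NULL, NULL, 9); (NULL, NULL, 9); (NULL, NULL, NULL)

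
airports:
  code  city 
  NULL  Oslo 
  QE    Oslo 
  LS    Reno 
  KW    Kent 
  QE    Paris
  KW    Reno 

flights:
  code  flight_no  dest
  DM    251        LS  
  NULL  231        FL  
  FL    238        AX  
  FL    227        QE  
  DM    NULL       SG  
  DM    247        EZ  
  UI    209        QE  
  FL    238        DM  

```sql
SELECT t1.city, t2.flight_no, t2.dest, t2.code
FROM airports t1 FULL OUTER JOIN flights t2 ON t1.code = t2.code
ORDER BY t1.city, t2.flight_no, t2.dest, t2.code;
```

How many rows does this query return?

FULL OUTER JOIN keeps every row from both sides; unmatched rows get NULL for the other side's columns.
Matching on t1.code = t2.code. A NULL in a compared column never satisfies the condition.
Matched pairs: 0; unmatched t1 rows kept: 6; unmatched t2 rows kept: 8.
Total: 0 matched + 14 padded = 14 rows.

14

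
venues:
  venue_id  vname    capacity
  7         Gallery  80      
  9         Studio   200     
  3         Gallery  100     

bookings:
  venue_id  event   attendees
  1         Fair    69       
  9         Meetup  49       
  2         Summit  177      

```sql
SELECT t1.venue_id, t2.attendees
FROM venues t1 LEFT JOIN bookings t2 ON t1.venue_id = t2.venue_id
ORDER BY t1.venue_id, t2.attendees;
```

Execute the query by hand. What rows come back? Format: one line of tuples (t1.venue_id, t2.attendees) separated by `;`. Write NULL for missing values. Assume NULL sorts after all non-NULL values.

LEFT JOIN keeps every row from `venues`; unmatched rows get NULL for `bookings`'s columns.
Matching on t1.venue_id = t2.venue_id.
Matched pairs: 1; unmatched t1 rows kept: 2.

(3, NULL); (7, NULL); (9, 49)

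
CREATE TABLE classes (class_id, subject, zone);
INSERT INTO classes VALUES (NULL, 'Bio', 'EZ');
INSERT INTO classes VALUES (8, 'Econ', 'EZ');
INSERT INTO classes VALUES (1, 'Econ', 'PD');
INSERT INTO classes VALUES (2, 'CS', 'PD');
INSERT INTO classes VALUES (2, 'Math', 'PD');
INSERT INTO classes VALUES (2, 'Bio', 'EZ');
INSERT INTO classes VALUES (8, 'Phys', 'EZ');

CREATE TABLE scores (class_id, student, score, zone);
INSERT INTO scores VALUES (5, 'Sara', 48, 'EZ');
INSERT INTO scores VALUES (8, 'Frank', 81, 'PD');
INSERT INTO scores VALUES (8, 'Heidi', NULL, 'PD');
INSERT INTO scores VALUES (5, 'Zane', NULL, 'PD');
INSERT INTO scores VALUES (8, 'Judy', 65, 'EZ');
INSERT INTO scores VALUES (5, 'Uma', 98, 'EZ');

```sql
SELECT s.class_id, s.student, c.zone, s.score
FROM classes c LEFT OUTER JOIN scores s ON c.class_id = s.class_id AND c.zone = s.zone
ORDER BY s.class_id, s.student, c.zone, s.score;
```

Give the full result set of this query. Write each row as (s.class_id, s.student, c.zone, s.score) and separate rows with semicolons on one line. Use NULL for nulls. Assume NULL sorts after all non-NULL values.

(8, Judy, EZ, 65); (8, Judy, EZ, 65); (NULL, NULL, EZ, NULL); (NULL, NULL, EZ, NULL); (NULL, NULL, PD, NULL); (NULL, NULL, PD, NULL); (NULL, NULL, PD, NULL)

LEFT JOIN keeps every row from `classes`; unmatched rows get NULL for `scores`'s columns.
Matching on c.class_id = s.class_id AND c.zone = s.zone. A NULL in a compared column never satisfies the condition.
- c[0] class_id=NULL, zone=EZ → no match; kept with NULLs on the s side.
- c[1] class_id=8, zone=EZ → 1 match(es) in s → 1 row(s).
- c[2] class_id=1, zone=PD → no match; kept with NULLs on the s side.
- c[3] class_id=2, zone=PD → no match; kept with NULLs on the s side.
- c[4] class_id=2, zone=PD → no match; kept with NULLs on the s side.
- c[5] class_id=2, zone=EZ → no match; kept with NULLs on the s side.
- c[6] class_id=8, zone=EZ → 1 match(es) in s → 1 row(s).
After projecting and ordering:
s.class_id | s.student | c.zone | s.score
8 | Judy | EZ | 65
8 | Judy | EZ | 65
NULL | NULL | EZ | NULL
NULL | NULL | EZ | NULL
NULL | NULL | PD | NULL
NULL | NULL | PD | NULL
NULL | NULL | PD | NULL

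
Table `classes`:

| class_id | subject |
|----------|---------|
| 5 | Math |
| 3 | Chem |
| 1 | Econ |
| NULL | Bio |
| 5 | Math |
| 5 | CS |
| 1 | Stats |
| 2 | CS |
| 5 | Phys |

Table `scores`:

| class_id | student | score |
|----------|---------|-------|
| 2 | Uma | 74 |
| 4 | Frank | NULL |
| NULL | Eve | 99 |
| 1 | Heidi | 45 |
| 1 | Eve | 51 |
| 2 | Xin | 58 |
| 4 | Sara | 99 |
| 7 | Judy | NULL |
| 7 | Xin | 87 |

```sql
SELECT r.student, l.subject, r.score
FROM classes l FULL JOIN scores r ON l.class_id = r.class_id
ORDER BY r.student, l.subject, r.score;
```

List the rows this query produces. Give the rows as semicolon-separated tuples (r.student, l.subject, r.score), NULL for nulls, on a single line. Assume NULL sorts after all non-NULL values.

(Eve, Econ, 51); (Eve, Stats, 51); (Eve, NULL, 99); (Frank, NULL, NULL); (Heidi, Econ, 45); (Heidi, Stats, 45); (Judy, NULL, NULL); (Sara, NULL, 99); (Uma, CS, 74); (Xin, CS, 58); (Xin, NULL, 87); (NULL, Bio, NULL); (NULL, CS, NULL); (NULL, Chem, NULL); (NULL, Math, NULL); (NULL, Math, NULL); (NULL, Phys, NULL)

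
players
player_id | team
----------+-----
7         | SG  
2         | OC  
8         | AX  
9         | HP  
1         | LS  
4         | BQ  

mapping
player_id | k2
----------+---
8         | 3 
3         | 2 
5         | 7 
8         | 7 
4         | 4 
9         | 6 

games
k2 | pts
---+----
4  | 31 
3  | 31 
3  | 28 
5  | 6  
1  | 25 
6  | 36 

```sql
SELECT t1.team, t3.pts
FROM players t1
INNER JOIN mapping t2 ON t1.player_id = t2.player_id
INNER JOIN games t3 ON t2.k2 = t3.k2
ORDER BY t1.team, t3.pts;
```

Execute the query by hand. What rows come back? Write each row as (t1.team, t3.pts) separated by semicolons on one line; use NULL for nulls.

(AX, 28); (AX, 31); (BQ, 31); (HP, 36)

Step 1 — t1 INNER JOIN t2 on player_id → 4 row(s).
Then INNER JOIN `games t3` on k2: keep only rows whose t2.k2 appears in t3.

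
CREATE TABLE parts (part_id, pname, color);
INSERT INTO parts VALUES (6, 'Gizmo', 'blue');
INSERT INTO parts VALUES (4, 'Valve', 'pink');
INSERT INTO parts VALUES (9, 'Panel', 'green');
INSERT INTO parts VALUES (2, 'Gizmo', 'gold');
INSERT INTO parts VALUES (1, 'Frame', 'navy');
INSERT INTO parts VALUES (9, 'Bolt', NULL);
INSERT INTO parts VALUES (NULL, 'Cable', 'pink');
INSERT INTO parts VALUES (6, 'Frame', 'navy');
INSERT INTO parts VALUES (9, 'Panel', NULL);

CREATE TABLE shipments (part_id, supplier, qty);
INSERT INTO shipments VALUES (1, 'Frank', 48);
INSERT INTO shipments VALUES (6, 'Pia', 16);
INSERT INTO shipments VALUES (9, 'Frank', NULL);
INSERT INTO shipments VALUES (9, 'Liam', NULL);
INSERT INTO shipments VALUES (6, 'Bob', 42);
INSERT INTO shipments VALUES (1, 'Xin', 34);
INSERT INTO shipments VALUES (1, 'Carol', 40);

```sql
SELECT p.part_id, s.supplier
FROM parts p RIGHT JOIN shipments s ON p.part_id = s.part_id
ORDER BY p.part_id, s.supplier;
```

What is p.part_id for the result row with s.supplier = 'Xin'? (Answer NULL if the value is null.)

RIGHT JOIN keeps every row from `shipments`; unmatched rows get NULL for `parts`'s columns.
Matching on p.part_id = s.part_id. A NULL in a compared column never satisfies the condition.
- p[0] part_id=6 → 2 match(es) in s → 2 row(s).
- p[1] part_id=4 → no match.
- p[2] part_id=9 → 2 match(es) in s → 2 row(s).
- p[3] part_id=2 → no match.
- p[4] part_id=1 → 3 match(es) in s → 3 row(s).
- p[5] part_id=9 → 2 match(es) in s → 2 row(s).
- p[6] part_id=NULL → no match.
- p[7] part_id=6 → 2 match(es) in s → 2 row(s).
- p[8] part_id=9 → 2 match(es) in s → 2 row(s).
- every s row matched at least one p row.

1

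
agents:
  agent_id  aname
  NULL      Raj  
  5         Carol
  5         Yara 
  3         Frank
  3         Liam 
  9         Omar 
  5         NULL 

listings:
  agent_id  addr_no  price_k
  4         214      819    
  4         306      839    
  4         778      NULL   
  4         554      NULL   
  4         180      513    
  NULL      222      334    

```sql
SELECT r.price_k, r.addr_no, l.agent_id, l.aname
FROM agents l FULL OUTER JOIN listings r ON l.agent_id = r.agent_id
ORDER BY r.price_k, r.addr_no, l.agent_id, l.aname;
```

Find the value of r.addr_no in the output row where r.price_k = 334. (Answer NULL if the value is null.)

222

FULL OUTER JOIN keeps every row from both sides; unmatched rows get NULL for the other side's columns.
Matching on l.agent_id = r.agent_id. A NULL in a compared column never satisfies the condition.
- l[0] agent_id=NULL → no match; kept with NULLs on the r side.
- l[1] agent_id=5 → no match; kept with NULLs on the r side.
- l[2] agent_id=5 → no match; kept with NULLs on the r side.
- l[3] agent_id=3 → no match; kept with NULLs on the r side.
- l[4] agent_id=3 → no match; kept with NULLs on the r side.
- l[5] agent_id=9 → no match; kept with NULLs on the r side.
- l[6] agent_id=5 → no match; kept with NULLs on the r side.
- 6 r row(s) had no l match → kept, l columns NULL.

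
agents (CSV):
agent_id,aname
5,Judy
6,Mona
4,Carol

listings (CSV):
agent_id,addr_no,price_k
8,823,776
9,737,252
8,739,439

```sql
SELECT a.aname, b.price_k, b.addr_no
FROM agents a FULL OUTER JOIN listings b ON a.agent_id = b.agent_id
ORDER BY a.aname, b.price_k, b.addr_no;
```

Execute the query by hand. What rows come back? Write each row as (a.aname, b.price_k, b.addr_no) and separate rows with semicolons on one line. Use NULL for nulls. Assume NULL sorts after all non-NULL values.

FULL OUTER JOIN keeps every row from both sides; unmatched rows get NULL for the other side's columns.
Matching on a.agent_id = b.agent_id.
Matched pairs: 0; unmatched a rows kept: 3; unmatched b rows kept: 3.

(Carol, NULL, NULL); (Judy, NULL, NULL); (Mona, NULL, NULL); (NULL, 252, 737); (NULL, 439, 739); (NULL, 776, 823)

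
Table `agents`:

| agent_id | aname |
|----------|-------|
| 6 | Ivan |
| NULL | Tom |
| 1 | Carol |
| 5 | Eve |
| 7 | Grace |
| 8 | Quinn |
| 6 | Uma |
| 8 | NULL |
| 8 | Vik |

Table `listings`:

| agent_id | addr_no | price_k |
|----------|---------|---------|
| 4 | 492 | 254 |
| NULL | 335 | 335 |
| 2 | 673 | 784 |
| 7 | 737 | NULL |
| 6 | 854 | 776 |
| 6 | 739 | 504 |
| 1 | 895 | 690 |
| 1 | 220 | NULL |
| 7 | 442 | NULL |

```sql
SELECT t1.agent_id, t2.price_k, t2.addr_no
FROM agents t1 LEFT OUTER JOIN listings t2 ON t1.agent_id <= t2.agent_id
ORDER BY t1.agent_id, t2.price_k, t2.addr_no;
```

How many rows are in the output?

26

LEFT JOIN keeps every row from `agents`; unmatched rows get NULL for `listings`'s columns.
Matching on t1.agent_id <= t2.agent_id. A NULL in a compared column never satisfies the condition.
- t1 row (agent_id=6): matches 4 t2 row(s) → 4 output row(s).
- t1 row (agent_id=NULL): no match → kept, t2 columns NULL.
- t1 row (agent_id=1): matches 8 t2 row(s) → 8 output row(s).
- t1 row (agent_id=5): matches 4 t2 row(s) → 4 output row(s).
- t1 row (agent_id=7): matches 2 t2 row(s) → 2 output row(s).
- t1 row (agent_id=8): no match → kept, t2 columns NULL.
- t1 row (agent_id=6): matches 4 t2 row(s) → 4 output row(s).
- t1 row (agent_id=8): no match → kept, t2 columns NULL.
- t1 row (agent_id=8): no match → kept, t2 columns NULL.
Total: 22 matched + 4 padded = 26 rows.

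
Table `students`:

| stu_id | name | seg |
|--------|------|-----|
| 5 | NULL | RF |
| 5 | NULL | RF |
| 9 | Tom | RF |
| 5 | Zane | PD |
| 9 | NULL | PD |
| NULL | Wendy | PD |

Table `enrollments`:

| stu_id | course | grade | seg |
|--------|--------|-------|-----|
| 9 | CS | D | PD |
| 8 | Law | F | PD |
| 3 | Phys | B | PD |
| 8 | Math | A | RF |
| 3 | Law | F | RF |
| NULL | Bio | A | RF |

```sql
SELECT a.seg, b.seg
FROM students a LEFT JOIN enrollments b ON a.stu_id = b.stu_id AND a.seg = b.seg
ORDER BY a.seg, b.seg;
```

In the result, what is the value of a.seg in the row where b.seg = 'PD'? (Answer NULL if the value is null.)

LEFT JOIN keeps every row from `students`; unmatched rows get NULL for `enrollments`'s columns.
Matching on a.stu_id = b.stu_id AND a.seg = b.seg. A NULL in a compared column never satisfies the condition.
- stu_id=5, seg=RF: no b row matches, row kept with b columns NULL.
- stu_id=5, seg=RF: no b row matches, row kept with b columns NULL.
- stu_id=9, seg=RF: no b row matches, row kept with b columns NULL.
- stu_id=5, seg=PD: no b row matches, row kept with b columns NULL.
- stu_id=9, seg=PD: 1 matching b row(s), so 1 row(s) emitted.
- stu_id=NULL, seg=PD: no b row matches, row kept with b columns NULL.

PD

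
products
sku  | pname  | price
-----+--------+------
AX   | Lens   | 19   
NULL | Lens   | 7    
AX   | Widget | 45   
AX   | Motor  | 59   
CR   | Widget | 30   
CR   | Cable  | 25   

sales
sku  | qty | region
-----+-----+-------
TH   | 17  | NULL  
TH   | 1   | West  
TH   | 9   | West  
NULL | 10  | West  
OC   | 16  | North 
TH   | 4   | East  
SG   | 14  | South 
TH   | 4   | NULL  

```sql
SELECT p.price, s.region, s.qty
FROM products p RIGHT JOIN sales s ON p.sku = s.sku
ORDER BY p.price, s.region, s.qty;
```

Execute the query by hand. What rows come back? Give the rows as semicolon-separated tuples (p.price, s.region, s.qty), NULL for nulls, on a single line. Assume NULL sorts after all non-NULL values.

(NULL, East, 4); (NULL, North, 16); (NULL, South, 14); (NULL, West, 1); (NULL, West, 9); (NULL, West, 10); (NULL, NULL, 4); (NULL, NULL, 17)

RIGHT JOIN keeps every row from `sales`; unmatched rows get NULL for `products`'s columns.
Matching on p.sku = s.sku. A NULL in a compared column never satisfies the condition.
- p[0] sku=AX → no match.
- p[1] sku=NULL → no match.
- p[2] sku=AX → no match.
- p[3] sku=AX → no match.
- p[4] sku=CR → no match.
- p[5] sku=CR → no match.
- 8 s row(s) had no p match → kept, p columns NULL.
After projecting and ordering:
p.price | s.region | s.qty
NULL | East | 4
NULL | North | 16
NULL | South | 14
NULL | West | 1
NULL | West | 9
NULL | West | 10
NULL | NULL | 4
NULL | NULL | 17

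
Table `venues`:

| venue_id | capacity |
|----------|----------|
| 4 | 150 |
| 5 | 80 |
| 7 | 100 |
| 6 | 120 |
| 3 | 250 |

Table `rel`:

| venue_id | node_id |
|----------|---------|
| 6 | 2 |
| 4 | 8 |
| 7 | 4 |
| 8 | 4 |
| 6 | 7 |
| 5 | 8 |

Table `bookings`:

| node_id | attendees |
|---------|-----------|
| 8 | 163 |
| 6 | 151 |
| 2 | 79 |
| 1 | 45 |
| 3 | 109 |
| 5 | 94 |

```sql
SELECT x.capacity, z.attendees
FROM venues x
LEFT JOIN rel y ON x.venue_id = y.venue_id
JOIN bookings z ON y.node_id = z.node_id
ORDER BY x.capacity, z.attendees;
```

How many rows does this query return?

3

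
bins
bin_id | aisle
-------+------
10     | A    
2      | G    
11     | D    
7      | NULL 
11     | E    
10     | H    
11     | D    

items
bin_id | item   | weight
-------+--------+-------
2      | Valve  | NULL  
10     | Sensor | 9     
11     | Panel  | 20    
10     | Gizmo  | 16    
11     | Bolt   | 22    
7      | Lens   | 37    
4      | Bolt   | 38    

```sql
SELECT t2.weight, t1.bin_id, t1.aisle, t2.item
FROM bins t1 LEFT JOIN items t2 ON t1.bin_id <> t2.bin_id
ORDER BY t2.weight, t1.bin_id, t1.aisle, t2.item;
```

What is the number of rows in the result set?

37

LEFT JOIN keeps every row from `bins`; unmatched rows get NULL for `items`'s columns.
Matching on t1.bin_id <> t2.bin_id.
Matched pairs: 37; unmatched t1 rows kept: 0.
Total: 37 rows.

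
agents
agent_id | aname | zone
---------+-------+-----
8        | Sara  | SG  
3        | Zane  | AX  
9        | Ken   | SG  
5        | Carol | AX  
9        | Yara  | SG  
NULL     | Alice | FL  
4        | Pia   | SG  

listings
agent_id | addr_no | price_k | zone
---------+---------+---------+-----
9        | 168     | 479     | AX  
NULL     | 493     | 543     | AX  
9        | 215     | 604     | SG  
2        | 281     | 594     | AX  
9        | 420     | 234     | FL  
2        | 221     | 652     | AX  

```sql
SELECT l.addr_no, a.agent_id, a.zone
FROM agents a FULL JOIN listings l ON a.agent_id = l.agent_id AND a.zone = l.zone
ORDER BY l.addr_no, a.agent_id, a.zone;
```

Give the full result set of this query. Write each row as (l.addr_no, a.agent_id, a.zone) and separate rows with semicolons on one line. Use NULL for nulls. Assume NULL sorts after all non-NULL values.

(168, NULL, NULL); (215, 9, SG); (215, 9, SG); (221, NULL, NULL); (281, NULL, NULL); (420, NULL, NULL); (493, NULL, NULL); (NULL, 3, AX); (NULL, 4, SG); (NULL, 5, AX); (NULL, 8, SG); (NULL, NULL, FL)

FULL OUTER JOIN keeps every row from both sides; unmatched rows get NULL for the other side's columns.
Matching on a.agent_id = l.agent_id AND a.zone = l.zone. A NULL in a compared column never satisfies the condition.
- a (agent_id=8, zone=SG) has no partner → padded with NULL.
- a (agent_id=3, zone=AX) has no partner → padded with NULL.
- a (agent_id=9, zone=SG) pairs with 1 row(s) of l.
- a (agent_id=5, zone=AX) has no partner → padded with NULL.
- a (agent_id=9, zone=SG) pairs with 1 row(s) of l.
- a (agent_id=NULL, zone=FL) has no partner → padded with NULL.
- a (agent_id=4, zone=SG) has no partner → padded with NULL.
- plus 5 unmatched l row(s), each kept with NULL a columns.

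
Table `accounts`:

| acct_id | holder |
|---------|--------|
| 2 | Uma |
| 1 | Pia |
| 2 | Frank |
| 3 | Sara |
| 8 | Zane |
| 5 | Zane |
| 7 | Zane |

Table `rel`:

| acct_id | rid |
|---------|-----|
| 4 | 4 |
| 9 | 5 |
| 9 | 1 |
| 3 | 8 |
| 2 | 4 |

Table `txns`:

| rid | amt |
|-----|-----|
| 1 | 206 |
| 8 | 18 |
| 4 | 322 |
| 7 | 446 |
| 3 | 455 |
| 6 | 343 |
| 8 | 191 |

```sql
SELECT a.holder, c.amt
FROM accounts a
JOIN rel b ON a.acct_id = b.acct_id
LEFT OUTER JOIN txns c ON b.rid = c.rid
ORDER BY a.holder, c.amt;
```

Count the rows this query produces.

Joins associate left-to-right: accounts INNER JOIN rel on acct_id gives 3 intermediate row(s).
Then LEFT JOIN `txns c` on rid: each of those 3 rows is kept; rows whose b.rid has no match in c get NULL for c's columns.
Result: 4 row(s).

4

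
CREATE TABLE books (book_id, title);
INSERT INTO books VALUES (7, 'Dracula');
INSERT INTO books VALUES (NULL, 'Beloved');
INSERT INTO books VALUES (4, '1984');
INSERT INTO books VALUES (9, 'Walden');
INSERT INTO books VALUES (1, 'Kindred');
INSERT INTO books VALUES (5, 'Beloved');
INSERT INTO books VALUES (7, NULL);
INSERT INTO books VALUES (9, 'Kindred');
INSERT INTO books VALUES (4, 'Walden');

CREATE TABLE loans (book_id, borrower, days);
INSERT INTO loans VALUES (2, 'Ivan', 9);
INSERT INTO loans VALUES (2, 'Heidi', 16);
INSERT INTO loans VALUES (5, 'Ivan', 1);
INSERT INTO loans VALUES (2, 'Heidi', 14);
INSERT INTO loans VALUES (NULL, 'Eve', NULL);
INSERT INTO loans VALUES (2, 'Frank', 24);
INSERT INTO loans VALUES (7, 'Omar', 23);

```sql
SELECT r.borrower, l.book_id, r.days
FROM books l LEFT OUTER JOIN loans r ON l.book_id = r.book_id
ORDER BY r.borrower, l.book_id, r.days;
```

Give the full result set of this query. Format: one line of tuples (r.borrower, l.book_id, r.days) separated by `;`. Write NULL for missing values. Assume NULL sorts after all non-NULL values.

LEFT JOIN keeps every row from `books`; unmatched rows get NULL for `loans`'s columns.
Matching on l.book_id = r.book_id. A NULL in a compared column never satisfies the condition.
Matched pairs: 3; unmatched l rows kept: 6.

(Ivan, 5, 1); (Omar, 7, 23); (Omar, 7, 23); (NULL, 1, NULL); (NULL, 4, NULL); (NULL, 4, NULL); (NULL, 9, NULL); (NULL, 9, NULL); (NULL, NULL, NULL)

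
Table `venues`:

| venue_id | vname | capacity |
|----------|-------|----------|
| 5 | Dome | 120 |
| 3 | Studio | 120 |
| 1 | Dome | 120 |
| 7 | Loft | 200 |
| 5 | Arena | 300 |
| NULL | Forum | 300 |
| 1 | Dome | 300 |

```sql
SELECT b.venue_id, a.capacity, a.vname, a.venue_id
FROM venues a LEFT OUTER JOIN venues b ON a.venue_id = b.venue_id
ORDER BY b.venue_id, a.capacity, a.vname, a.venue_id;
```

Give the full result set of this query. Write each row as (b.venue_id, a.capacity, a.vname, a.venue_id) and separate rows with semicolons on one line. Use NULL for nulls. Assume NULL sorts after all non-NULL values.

LEFT JOIN keeps every row from `venues a`; unmatched rows get NULL for `venues b`'s columns.
Matching on a.venue_id = b.venue_id. A NULL in a compared column never satisfies the condition.
Matched pairs: 10; unmatched a rows kept: 1.

(1, 120, Dome, 1); (1, 120, Dome, 1); (1, 300, Dome, 1); (1, 300, Dome, 1); (3, 120, Studio, 3); (5, 120, Dome, 5); (5, 120, Dome, 5); (5, 300, Arena, 5); (5, 300, Arena, 5); (7, 200, Loft, 7); (NULL, 300, Forum, NULL)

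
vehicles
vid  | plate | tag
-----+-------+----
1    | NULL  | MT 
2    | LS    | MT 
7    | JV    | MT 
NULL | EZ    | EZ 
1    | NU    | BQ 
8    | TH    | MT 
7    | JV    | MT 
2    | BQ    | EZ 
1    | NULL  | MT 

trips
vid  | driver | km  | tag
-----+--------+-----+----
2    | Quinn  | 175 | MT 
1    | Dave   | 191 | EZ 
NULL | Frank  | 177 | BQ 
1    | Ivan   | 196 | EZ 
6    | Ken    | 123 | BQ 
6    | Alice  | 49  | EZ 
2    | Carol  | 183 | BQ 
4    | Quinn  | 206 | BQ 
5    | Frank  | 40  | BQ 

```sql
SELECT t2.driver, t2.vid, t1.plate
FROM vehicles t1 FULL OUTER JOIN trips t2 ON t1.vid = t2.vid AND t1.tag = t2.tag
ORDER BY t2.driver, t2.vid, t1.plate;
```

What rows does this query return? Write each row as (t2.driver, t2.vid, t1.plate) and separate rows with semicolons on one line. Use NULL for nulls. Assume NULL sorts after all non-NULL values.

(Alice, 6, NULL); (Carol, 2, NULL); (Dave, 1, NULL); (Frank, 5, NULL); (Frank, NULL, NULL); (Ivan, 1, NULL); (Ken, 6, NULL); (Quinn, 2, LS); (Quinn, 4, NULL); (NULL, NULL, BQ); (NULL, NULL, EZ); (NULL, NULL, JV); (NULL, NULL, JV); (NULL, NULL, NU); (NULL, NULL, TH); (NULL, NULL, NULL); (NULL, NULL, NULL)

FULL OUTER JOIN keeps every row from both sides; unmatched rows get NULL for the other side's columns.
Matching on t1.vid = t2.vid AND t1.tag = t2.tag. A NULL in a compared column never satisfies the condition.
- t1 row (vid=1, tag=MT): no match → kept, t2 columns NULL.
- t1 row (vid=2, tag=MT): matches 1 t2 row(s) → 1 output row(s).
- t1 row (vid=7, tag=MT): no match → kept, t2 columns NULL.
- t1 row (vid=NULL, tag=EZ): no match → kept, t2 columns NULL.
- t1 row (vid=1, tag=BQ): no match → kept, t2 columns NULL.
- t1 row (vid=8, tag=MT): no match → kept, t2 columns NULL.
- t1 row (vid=7, tag=MT): no match → kept, t2 columns NULL.
- t1 row (vid=2, tag=EZ): no match → kept, t2 columns NULL.
- t1 row (vid=1, tag=MT): no match → kept, t2 columns NULL.
- plus 8 unmatched t2 row(s), each kept with NULL t1 columns.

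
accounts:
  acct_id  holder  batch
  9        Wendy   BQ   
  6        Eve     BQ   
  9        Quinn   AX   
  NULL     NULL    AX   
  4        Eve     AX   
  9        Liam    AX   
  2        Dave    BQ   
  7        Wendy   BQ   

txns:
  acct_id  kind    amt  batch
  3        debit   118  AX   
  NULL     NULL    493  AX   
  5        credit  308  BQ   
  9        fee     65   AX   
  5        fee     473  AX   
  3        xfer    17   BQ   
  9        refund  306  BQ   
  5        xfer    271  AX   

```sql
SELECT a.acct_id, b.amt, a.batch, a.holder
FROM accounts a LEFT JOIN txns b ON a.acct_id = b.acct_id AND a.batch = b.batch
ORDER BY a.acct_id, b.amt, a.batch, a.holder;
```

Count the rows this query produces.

LEFT JOIN keeps every row from `accounts`; unmatched rows get NULL for `txns`'s columns.
Matching on a.acct_id = b.acct_id AND a.batch = b.batch. A NULL in a compared column never satisfies the condition.
- a (acct_id=9, batch=BQ) pairs with 1 row(s) of b.
- a (acct_id=6, batch=BQ) has no partner → padded with NULL.
- a (acct_id=9, batch=AX) pairs with 1 row(s) of b.
- a (acct_id=NULL, batch=AX) has no partner → padded with NULL.
- a (acct_id=4, batch=AX) has no partner → padded with NULL.
- a (acct_id=9, batch=AX) pairs with 1 row(s) of b.
- a (acct_id=2, batch=BQ) has no partner → padded with NULL.
- a (acct_id=7, batch=BQ) has no partner → padded with NULL.
Total: 3 matched + 5 padded = 8 rows.

8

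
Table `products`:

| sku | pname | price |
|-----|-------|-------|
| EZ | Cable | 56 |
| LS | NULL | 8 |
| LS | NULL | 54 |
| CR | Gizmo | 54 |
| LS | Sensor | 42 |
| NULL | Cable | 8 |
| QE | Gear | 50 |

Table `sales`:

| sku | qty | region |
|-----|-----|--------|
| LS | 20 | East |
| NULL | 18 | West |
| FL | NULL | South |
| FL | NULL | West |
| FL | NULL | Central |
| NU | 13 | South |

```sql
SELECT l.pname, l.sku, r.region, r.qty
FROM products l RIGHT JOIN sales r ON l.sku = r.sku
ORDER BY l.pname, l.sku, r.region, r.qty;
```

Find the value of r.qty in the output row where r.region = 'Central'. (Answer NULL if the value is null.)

RIGHT JOIN keeps every row from `sales`; unmatched rows get NULL for `products`'s columns.
Matching on l.sku = r.sku. A NULL in a compared column never satisfies the condition.
Matched pairs: 3; unmatched r rows kept: 5.

NULL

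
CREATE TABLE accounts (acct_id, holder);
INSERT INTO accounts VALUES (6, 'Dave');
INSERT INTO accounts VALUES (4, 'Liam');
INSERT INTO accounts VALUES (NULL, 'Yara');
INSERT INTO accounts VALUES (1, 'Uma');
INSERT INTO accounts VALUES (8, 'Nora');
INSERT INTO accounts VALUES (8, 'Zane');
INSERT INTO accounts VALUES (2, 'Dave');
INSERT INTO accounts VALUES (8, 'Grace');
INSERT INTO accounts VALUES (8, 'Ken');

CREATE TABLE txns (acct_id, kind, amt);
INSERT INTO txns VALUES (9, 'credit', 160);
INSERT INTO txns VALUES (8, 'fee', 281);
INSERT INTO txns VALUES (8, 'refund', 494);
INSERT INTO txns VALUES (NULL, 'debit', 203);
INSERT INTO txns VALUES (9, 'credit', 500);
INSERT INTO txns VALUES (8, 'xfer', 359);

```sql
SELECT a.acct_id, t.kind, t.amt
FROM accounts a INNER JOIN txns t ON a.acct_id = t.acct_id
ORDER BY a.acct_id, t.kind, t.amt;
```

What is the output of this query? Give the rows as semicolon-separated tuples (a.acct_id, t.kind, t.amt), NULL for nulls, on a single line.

(8, fee, 281); (8, fee, 281); (8, fee, 281); (8, fee, 281); (8, refund, 494); (8, refund, 494); (8, refund, 494); (8, refund, 494); (8, xfer, 359); (8, xfer, 359); (8, xfer, 359); (8, xfer, 359)

INNER JOIN keeps only pairs where the ON condition holds.
Matching on a.acct_id = t.acct_id. A NULL in a compared column never satisfies the condition.
- acct_id=6: no matching t row, dropped.
- acct_id=4: no matching t row, dropped.
- acct_id=NULL: no matching t row, dropped.
- acct_id=1: no matching t row, dropped.
- acct_id=8: 3 matching t row(s), so 3 row(s) emitted.
- acct_id=8: 3 matching t row(s), so 3 row(s) emitted.
- acct_id=2: no matching t row, dropped.
- acct_id=8: 3 matching t row(s), so 3 row(s) emitted.
- acct_id=8: 3 matching t row(s), so 3 row(s) emitted.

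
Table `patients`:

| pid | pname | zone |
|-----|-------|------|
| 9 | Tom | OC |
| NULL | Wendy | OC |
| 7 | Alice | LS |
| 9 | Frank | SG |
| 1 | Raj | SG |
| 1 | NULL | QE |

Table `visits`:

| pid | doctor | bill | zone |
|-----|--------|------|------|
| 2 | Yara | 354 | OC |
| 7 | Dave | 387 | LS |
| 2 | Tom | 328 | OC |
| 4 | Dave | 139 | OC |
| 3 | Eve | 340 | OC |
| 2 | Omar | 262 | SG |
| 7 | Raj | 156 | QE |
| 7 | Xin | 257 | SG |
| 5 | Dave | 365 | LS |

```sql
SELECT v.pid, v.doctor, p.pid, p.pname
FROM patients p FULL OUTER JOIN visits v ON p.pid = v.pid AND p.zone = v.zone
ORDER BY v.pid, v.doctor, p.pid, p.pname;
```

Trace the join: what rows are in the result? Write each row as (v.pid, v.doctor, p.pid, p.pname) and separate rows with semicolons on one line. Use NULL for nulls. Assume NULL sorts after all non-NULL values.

FULL OUTER JOIN keeps every row from both sides; unmatched rows get NULL for the other side's columns.
Matching on p.pid = v.pid AND p.zone = v.zone. A NULL in a compared column never satisfies the condition.
- p[0] pid=9, zone=OC → no match; kept with NULLs on the v side.
- p[1] pid=NULL, zone=OC → no match; kept with NULLs on the v side.
- p[2] pid=7, zone=LS → 1 match(es) in v → 1 row(s).
- p[3] pid=9, zone=SG → no match; kept with NULLs on the v side.
- p[4] pid=1, zone=SG → no match; kept with NULLs on the v side.
- p[5] pid=1, zone=QE → no match; kept with NULLs on the v side.
- plus 8 unmatched v row(s), each kept with NULL p columns.

(2, Omar, NULL, NULL); (2, Tom, NULL, NULL); (2, Yara, NULL, NULL); (3, Eve, NULL, NULL); (4, Dave, NULL, NULL); (5, Dave, NULL, NULL); (7, Dave, 7, Alice); (7, Raj, NULL, NULL); (7, Xin, NULL, NULL); (NULL, NULL, 1, Raj); (NULL, NULL, 1, NULL); (NULL, NULL, 9, Frank); (NULL, NULL, 9, Tom); (NULL, NULL, NULL, Wendy)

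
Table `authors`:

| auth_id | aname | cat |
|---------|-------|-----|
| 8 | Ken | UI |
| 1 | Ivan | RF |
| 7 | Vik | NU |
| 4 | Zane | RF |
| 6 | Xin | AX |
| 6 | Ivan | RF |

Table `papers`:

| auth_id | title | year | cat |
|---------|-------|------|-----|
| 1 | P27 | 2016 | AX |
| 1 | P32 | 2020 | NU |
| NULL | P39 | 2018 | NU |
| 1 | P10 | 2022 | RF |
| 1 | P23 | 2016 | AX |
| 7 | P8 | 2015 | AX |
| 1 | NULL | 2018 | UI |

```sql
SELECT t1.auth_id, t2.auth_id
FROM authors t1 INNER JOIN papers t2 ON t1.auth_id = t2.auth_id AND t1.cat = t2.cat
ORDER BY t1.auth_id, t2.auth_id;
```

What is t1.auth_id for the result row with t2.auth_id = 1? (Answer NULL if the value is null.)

1

INNER JOIN keeps only pairs where the ON condition holds.
Matching on t1.auth_id = t2.auth_id AND t1.cat = t2.cat. A NULL in a compared column never satisfies the condition.
- t1[0] auth_id=8, cat=UI → no match; dropped.
- t1[1] auth_id=1, cat=RF → 1 match(es) in t2 → 1 row(s).
- t1[2] auth_id=7, cat=NU → no match; dropped.
- t1[3] auth_id=4, cat=RF → no match; dropped.
- t1[4] auth_id=6, cat=AX → no match; dropped.
- t1[5] auth_id=6, cat=RF → no match; dropped.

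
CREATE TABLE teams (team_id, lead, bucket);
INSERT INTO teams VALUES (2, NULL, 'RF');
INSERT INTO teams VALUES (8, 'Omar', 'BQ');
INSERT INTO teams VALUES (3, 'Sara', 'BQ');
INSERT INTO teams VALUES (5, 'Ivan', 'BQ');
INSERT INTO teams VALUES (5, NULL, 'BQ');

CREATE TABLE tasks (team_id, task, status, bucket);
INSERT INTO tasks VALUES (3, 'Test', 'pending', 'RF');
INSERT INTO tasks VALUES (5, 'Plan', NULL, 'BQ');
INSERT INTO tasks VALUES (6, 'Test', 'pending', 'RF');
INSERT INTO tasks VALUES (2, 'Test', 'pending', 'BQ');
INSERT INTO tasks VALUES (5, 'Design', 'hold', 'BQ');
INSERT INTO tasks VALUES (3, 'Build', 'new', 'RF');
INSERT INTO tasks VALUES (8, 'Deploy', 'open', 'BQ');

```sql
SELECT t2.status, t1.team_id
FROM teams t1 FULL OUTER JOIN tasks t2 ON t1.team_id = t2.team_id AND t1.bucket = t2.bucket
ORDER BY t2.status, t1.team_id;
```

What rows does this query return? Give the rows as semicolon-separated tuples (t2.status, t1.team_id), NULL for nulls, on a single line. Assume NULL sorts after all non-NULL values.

(hold, 5); (hold, 5); (new, NULL); (open, 8); (pending, NULL); (pending, NULL); (pending, NULL); (NULL, 2); (NULL, 3); (NULL, 5); (NULL, 5)

FULL OUTER JOIN keeps every row from both sides; unmatched rows get NULL for the other side's columns.
Matching on t1.team_id = t2.team_id AND t1.bucket = t2.bucket.
Matched pairs: 5; unmatched t1 rows kept: 2; unmatched t2 rows kept: 4.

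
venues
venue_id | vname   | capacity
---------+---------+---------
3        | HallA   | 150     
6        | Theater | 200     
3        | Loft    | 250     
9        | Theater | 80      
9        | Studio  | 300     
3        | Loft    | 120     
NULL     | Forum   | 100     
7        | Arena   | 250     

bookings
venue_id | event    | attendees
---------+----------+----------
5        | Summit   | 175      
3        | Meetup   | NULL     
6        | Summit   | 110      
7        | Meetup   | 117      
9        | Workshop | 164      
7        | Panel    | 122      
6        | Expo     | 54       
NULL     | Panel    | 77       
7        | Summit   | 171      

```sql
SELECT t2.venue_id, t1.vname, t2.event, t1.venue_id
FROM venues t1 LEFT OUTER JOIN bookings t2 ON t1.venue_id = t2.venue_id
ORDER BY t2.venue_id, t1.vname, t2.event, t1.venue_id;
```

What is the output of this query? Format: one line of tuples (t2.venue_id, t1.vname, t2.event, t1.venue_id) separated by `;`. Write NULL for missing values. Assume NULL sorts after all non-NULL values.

LEFT JOIN keeps every row from `venues`; unmatched rows get NULL for `bookings`'s columns.
Matching on t1.venue_id = t2.venue_id. A NULL in a compared column never satisfies the condition.
- venue_id=3: 1 matching t2 row(s), so 1 row(s) emitted.
- venue_id=6: 2 matching t2 row(s), so 2 row(s) emitted.
- venue_id=3: 1 matching t2 row(s), so 1 row(s) emitted.
- venue_id=9: 1 matching t2 row(s), so 1 row(s) emitted.
- venue_id=9: 1 matching t2 row(s), so 1 row(s) emitted.
- venue_id=3: 1 matching t2 row(s), so 1 row(s) emitted.
- venue_id=NULL: no t2 row matches, row kept with t2 columns NULL.
- venue_id=7: 3 matching t2 row(s), so 3 row(s) emitted.

(3, HallA, Meetup, 3); (3, Loft, Meetup, 3); (3, Loft, Meetup, 3); (6, Theater, Expo, 6); (6, Theater, Summit, 6); (7, Arena, Meetup, 7); (7, Arena, Panel, 7); (7, Arena, Summit, 7); (9, Studio, Workshop, 9); (9, Theater, Workshop, 9); (NULL, Forum, NULL, NULL)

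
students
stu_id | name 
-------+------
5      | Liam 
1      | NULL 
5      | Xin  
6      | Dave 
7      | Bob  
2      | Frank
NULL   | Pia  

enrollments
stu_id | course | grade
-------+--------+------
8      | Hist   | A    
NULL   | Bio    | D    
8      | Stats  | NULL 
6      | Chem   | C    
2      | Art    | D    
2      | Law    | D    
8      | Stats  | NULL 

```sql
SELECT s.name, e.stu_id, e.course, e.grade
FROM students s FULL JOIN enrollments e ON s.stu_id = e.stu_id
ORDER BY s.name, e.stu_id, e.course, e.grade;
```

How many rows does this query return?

12

FULL OUTER JOIN keeps every row from both sides; unmatched rows get NULL for the other side's columns.
Matching on s.stu_id = e.stu_id. A NULL in a compared column never satisfies the condition.
- stu_id=5: no e row matches, row kept with e columns NULL.
- stu_id=1: no e row matches, row kept with e columns NULL.
- stu_id=5: no e row matches, row kept with e columns NULL.
- stu_id=6: 1 matching e row(s), so 1 row(s) emitted.
- stu_id=7: no e row matches, row kept with e columns NULL.
- stu_id=2: 2 matching e row(s), so 2 row(s) emitted.
- stu_id=NULL: no e row matches, row kept with e columns NULL.
- 4 row(s) from e found no s partner → padded with NULL.
Total: 3 matched + 9 padded = 12 rows.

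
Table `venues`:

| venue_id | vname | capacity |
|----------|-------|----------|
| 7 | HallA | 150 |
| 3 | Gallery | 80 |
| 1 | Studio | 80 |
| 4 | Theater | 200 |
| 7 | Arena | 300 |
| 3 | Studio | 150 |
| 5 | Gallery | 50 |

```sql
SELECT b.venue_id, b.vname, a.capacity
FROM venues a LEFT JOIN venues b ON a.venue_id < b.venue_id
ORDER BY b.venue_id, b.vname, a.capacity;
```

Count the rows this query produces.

LEFT JOIN keeps every row from `venues a`; unmatched rows get NULL for `venues b`'s columns.
Matching on a.venue_id < b.venue_id.
Matched pairs: 19; unmatched a rows kept: 2.
Total: 19 matched + 2 padded = 21 rows.

21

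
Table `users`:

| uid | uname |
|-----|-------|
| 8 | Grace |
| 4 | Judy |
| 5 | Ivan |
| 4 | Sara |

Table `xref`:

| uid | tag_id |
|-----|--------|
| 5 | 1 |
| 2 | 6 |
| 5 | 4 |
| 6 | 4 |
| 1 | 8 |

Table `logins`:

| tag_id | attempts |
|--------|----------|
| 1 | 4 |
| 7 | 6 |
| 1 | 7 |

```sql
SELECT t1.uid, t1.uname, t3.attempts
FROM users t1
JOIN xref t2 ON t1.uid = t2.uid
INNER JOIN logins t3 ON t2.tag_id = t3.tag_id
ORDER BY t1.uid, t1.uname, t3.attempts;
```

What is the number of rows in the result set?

2

Evaluate left to right. First `users t1 INNER JOIN xref t2` on uid: 2 row(s).
Then INNER JOIN `logins t3` on tag_id: keep only rows whose t2.tag_id appears in t3.
Result: 2 row(s).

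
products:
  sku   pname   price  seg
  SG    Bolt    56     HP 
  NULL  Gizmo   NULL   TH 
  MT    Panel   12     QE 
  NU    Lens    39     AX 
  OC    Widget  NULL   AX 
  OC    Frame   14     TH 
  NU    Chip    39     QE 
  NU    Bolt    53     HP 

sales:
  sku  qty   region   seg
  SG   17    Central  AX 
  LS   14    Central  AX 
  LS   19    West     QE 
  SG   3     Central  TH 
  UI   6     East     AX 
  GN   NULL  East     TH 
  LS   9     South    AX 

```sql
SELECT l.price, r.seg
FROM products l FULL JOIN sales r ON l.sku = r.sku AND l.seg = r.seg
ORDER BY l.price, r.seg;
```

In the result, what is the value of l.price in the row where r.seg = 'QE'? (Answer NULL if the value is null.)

NULL

FULL OUTER JOIN keeps every row from both sides; unmatched rows get NULL for the other side's columns.
Matching on l.sku = r.sku AND l.seg = r.seg. A NULL in a compared column never satisfies the condition.
- l row (sku=SG, seg=HP): no match → kept, r columns NULL.
- l row (sku=NULL, seg=TH): no match → kept, r columns NULL.
- l row (sku=MT, seg=QE): no match → kept, r columns NULL.
- l row (sku=NU, seg=AX): no match → kept, r columns NULL.
- l row (sku=OC, seg=AX): no match → kept, r columns NULL.
- l row (sku=OC, seg=TH): no match → kept, r columns NULL.
- l row (sku=NU, seg=QE): no match → kept, r columns NULL.
- l row (sku=NU, seg=HP): no match → kept, r columns NULL.
- 7 row(s) from r found no l partner → padded with NULL.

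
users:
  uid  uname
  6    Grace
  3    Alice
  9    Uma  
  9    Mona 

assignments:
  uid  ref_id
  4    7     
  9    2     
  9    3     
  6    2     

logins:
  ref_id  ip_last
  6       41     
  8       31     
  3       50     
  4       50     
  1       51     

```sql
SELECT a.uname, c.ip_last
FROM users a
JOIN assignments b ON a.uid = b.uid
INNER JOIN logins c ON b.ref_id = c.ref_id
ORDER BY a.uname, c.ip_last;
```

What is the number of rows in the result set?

2

Evaluate left to right. First `users a INNER JOIN assignments b` on uid: 5 row(s).
Then INNER JOIN `logins c` on ref_id: keep only rows whose b.ref_id appears in c.
Result: 2 row(s).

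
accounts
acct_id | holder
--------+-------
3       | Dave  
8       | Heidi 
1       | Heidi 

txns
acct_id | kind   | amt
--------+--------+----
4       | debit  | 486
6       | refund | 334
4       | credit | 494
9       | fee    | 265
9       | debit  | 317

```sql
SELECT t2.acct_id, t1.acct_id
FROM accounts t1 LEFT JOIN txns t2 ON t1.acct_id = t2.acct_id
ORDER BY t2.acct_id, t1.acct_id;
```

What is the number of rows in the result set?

3

LEFT JOIN keeps every row from `accounts`; unmatched rows get NULL for `txns`'s columns.
Matching on t1.acct_id = t2.acct_id.
- t1 row (acct_id=3): no match → kept, t2 columns NULL.
- t1 row (acct_id=8): no match → kept, t2 columns NULL.
- t1 row (acct_id=1): no match → kept, t2 columns NULL.
Total: 0 matched + 3 padded = 3 rows.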